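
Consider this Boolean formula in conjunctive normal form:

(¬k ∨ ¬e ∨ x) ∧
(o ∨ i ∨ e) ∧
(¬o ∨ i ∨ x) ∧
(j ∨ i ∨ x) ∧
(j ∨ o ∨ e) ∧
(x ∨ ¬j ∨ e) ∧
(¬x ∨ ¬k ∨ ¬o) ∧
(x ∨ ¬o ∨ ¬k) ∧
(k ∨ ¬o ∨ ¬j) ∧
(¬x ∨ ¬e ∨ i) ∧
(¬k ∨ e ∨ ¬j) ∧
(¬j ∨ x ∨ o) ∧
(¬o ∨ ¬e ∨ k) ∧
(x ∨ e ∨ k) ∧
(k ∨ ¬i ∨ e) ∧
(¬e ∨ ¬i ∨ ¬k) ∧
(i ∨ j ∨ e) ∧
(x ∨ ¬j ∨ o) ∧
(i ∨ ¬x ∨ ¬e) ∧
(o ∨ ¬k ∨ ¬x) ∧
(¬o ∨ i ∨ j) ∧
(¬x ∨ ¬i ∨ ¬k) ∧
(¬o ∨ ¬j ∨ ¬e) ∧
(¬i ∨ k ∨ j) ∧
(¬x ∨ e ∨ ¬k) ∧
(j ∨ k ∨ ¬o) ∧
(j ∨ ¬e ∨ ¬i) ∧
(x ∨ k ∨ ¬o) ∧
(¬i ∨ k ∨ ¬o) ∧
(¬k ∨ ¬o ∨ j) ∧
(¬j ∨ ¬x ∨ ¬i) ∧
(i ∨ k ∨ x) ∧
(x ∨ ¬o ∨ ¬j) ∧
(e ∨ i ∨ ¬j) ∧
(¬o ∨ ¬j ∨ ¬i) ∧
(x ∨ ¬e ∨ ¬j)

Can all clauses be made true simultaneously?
No

No, the formula is not satisfiable.

No assignment of truth values to the variables can make all 36 clauses true simultaneously.

The formula is UNSAT (unsatisfiable).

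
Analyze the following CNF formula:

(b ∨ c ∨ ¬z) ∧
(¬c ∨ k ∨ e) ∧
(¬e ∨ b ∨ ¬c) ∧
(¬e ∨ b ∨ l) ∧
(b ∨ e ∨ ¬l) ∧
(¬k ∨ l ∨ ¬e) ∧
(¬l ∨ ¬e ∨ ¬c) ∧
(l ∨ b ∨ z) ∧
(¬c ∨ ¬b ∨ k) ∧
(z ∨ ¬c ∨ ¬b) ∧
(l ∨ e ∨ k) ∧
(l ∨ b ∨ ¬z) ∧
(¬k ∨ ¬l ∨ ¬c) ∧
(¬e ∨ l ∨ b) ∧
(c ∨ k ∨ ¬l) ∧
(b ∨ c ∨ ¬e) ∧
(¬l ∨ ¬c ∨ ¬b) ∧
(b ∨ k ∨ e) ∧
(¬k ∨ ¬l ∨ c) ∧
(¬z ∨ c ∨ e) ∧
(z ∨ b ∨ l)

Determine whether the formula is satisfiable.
Yes

Yes, the formula is satisfiable.

One satisfying assignment is: c=False, e=False, k=True, z=False, b=True, l=False

Verification: With this assignment, all 21 clauses evaluate to true.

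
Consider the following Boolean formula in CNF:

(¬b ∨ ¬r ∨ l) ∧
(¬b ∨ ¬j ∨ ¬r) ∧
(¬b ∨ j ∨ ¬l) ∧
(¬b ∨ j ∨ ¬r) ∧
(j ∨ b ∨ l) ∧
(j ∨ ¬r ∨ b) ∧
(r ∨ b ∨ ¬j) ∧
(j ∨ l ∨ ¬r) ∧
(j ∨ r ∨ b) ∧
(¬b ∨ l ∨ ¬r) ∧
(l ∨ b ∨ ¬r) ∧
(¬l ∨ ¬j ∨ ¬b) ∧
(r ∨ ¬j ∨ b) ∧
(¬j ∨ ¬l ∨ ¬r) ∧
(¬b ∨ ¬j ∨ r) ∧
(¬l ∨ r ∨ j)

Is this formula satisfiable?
Yes

Yes, the formula is satisfiable.

One satisfying assignment is: j=False, l=False, b=True, r=False

Verification: With this assignment, all 16 clauses evaluate to true.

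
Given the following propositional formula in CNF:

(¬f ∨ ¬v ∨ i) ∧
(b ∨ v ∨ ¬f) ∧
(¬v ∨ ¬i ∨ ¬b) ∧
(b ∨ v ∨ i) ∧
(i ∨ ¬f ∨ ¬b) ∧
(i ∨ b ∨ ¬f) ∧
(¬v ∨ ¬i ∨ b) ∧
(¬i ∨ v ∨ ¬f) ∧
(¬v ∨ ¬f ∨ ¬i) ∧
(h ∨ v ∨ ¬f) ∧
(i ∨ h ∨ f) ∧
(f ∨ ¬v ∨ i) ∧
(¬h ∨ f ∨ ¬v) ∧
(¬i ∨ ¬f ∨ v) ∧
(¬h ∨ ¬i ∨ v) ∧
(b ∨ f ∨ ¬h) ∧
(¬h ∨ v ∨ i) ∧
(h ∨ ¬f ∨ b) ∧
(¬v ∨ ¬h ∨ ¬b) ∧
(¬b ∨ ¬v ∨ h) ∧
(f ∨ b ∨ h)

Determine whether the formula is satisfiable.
Yes

Yes, the formula is satisfiable.

One satisfying assignment is: h=False, i=True, b=True, f=False, v=False

Verification: With this assignment, all 21 clauses evaluate to true.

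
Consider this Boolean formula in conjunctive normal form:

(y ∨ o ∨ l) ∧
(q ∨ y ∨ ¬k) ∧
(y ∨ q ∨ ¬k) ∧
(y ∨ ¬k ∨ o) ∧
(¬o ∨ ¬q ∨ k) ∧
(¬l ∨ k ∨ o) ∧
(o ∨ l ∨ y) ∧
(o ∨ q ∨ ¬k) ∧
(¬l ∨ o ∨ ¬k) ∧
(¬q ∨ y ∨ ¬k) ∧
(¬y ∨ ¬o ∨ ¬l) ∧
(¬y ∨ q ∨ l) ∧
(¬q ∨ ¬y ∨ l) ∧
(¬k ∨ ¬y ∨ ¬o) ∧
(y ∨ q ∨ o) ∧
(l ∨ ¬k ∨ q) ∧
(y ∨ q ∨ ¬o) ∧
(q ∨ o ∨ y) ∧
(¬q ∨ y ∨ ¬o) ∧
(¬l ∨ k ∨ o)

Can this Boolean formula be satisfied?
No

No, the formula is not satisfiable.

No assignment of truth values to the variables can make all 20 clauses true simultaneously.

The formula is UNSAT (unsatisfiable).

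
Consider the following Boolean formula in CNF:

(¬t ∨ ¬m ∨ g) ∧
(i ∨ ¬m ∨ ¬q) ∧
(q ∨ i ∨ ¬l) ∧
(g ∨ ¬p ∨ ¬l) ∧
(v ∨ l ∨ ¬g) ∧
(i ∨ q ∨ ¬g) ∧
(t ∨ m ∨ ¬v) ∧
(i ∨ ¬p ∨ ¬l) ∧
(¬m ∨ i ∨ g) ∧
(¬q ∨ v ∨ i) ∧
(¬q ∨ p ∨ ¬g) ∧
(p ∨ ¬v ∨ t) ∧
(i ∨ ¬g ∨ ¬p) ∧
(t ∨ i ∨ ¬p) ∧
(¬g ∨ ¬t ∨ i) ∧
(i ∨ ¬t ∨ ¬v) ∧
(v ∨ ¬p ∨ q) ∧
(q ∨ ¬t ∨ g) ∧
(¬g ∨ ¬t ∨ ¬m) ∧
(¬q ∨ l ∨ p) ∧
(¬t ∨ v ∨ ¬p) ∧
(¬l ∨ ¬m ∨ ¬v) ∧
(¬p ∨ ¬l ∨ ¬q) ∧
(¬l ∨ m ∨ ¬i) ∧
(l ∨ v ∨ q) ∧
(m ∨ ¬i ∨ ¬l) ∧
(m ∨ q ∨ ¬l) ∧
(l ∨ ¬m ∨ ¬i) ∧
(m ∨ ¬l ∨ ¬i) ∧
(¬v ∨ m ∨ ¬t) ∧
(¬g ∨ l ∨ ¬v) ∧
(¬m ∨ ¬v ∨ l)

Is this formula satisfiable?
Yes

Yes, the formula is satisfiable.

One satisfying assignment is: i=True, q=True, t=False, m=False, p=True, v=False, g=False, l=False

Verification: With this assignment, all 32 clauses evaluate to true.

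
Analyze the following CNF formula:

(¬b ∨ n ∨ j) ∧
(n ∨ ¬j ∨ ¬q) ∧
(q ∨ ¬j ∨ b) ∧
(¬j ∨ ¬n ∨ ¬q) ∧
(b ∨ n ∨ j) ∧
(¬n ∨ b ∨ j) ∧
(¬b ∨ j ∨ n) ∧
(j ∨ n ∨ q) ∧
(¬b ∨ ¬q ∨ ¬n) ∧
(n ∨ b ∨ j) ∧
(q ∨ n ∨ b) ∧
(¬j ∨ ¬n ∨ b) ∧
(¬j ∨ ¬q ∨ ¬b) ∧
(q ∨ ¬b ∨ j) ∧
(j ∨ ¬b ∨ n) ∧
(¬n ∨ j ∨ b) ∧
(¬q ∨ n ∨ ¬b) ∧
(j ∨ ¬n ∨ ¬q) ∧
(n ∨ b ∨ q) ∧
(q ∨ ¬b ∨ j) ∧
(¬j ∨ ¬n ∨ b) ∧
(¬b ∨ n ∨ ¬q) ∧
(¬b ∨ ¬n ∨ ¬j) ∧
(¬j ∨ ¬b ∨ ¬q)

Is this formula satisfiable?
Yes

Yes, the formula is satisfiable.

One satisfying assignment is: b=True, q=False, n=False, j=True

Verification: With this assignment, all 24 clauses evaluate to true.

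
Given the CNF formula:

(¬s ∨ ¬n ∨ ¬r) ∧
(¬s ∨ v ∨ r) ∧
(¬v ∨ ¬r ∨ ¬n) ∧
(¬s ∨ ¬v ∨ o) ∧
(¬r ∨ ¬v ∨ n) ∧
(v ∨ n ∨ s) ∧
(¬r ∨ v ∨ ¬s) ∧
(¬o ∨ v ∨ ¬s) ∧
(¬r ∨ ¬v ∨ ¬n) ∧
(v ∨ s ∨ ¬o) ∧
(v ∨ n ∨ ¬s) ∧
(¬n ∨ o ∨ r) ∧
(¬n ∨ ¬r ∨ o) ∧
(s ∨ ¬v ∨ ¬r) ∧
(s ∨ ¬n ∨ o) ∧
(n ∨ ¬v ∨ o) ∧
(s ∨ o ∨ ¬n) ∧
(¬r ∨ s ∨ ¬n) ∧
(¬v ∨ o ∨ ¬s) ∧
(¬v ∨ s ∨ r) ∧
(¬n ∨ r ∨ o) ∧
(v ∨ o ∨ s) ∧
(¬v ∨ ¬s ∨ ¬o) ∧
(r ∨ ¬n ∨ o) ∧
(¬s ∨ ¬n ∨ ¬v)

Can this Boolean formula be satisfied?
No

No, the formula is not satisfiable.

No assignment of truth values to the variables can make all 25 clauses true simultaneously.

The formula is UNSAT (unsatisfiable).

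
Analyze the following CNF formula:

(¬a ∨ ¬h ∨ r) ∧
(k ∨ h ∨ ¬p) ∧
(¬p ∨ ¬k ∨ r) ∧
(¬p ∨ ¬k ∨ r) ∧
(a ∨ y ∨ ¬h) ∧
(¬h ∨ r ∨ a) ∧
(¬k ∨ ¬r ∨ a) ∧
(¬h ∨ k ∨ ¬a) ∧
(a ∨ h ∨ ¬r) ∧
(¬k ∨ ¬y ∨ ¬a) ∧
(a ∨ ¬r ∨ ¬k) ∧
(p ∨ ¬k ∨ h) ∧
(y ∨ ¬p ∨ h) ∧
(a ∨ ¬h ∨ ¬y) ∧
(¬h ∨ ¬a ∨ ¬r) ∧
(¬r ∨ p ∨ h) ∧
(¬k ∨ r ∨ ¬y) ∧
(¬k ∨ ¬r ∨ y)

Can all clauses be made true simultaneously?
Yes

Yes, the formula is satisfiable.

One satisfying assignment is: k=False, y=False, r=False, p=False, h=False, a=False

Verification: With this assignment, all 18 clauses evaluate to true.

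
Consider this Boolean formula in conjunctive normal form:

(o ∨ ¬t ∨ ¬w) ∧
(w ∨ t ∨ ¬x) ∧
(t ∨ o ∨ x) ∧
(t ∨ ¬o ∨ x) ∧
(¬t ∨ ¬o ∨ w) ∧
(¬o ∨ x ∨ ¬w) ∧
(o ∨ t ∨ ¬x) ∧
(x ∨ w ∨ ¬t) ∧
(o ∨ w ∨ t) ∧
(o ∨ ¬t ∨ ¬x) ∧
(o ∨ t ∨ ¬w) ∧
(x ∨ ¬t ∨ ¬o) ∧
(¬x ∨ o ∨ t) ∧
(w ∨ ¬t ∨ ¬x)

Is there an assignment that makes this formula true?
Yes

Yes, the formula is satisfiable.

One satisfying assignment is: t=False, x=True, o=True, w=True

Verification: With this assignment, all 14 clauses evaluate to true.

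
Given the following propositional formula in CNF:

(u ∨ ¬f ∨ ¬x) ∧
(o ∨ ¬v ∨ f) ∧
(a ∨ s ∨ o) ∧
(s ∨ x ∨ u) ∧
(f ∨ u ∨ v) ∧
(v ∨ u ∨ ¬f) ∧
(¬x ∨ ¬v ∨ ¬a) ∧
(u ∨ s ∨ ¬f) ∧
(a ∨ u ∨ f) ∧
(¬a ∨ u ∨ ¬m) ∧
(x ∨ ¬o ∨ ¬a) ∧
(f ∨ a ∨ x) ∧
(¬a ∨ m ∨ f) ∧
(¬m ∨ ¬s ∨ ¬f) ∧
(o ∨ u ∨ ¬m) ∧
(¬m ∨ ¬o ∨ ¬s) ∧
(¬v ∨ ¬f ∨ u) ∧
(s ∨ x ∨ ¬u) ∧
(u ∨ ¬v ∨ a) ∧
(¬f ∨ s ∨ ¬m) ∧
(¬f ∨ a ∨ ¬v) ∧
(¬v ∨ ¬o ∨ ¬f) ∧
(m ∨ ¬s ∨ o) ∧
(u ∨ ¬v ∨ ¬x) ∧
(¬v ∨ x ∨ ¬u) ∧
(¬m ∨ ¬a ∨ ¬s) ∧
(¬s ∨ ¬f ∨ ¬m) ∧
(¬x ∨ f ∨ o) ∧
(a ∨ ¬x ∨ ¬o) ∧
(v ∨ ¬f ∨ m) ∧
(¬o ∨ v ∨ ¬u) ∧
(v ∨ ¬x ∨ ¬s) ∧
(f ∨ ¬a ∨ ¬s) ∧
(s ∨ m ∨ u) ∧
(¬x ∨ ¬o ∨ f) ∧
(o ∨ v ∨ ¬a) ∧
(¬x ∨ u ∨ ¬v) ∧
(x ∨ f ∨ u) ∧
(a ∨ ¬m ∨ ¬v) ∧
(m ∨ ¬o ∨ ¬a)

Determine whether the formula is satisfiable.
No

No, the formula is not satisfiable.

No assignment of truth values to the variables can make all 40 clauses true simultaneously.

The formula is UNSAT (unsatisfiable).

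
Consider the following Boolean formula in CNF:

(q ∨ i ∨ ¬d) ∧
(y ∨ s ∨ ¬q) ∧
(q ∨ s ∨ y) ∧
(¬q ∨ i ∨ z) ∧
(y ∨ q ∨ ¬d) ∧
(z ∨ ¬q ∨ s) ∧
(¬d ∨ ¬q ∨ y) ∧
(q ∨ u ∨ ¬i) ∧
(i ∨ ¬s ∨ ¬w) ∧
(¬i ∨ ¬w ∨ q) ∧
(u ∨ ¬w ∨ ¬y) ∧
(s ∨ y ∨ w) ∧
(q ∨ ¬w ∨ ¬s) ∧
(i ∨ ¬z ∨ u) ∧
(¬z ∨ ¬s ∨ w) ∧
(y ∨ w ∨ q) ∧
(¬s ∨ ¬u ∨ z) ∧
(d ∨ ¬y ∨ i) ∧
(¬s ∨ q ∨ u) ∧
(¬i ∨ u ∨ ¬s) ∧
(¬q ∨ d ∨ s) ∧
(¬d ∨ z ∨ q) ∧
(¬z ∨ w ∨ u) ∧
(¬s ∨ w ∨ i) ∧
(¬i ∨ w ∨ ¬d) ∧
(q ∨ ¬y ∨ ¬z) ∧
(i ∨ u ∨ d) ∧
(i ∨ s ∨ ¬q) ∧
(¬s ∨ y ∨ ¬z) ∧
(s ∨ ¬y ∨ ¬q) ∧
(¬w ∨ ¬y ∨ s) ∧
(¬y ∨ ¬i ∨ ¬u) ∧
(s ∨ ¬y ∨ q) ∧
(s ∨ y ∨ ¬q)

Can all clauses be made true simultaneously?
No

No, the formula is not satisfiable.

No assignment of truth values to the variables can make all 34 clauses true simultaneously.

The formula is UNSAT (unsatisfiable).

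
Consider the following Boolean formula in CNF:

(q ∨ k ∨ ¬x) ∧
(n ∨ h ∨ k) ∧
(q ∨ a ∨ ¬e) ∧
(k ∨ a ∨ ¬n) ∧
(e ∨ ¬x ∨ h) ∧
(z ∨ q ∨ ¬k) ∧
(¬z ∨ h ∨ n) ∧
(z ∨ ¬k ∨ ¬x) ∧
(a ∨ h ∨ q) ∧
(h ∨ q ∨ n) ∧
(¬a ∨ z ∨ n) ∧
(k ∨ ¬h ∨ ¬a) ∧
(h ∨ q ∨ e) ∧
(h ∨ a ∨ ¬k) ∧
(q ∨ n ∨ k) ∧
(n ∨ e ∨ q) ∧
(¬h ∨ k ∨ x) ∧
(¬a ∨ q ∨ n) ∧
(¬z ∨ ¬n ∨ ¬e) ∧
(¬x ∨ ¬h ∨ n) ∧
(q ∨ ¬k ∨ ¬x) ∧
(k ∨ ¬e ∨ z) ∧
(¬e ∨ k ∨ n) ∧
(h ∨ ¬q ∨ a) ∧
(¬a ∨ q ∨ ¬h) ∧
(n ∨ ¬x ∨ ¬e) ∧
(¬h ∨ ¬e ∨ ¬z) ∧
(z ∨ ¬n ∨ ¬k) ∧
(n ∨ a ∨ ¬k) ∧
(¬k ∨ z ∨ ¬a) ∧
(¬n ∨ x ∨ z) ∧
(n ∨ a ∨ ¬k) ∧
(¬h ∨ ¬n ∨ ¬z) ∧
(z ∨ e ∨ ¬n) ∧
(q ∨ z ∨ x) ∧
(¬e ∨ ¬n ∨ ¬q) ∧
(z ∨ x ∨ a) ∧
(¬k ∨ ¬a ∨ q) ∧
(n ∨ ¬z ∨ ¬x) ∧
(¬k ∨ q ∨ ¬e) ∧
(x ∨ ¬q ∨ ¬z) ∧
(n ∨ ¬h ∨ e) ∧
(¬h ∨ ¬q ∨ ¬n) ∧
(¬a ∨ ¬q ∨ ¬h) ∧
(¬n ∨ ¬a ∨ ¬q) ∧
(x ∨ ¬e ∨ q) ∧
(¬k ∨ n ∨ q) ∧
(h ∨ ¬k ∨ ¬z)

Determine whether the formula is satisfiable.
No

No, the formula is not satisfiable.

No assignment of truth values to the variables can make all 48 clauses true simultaneously.

The formula is UNSAT (unsatisfiable).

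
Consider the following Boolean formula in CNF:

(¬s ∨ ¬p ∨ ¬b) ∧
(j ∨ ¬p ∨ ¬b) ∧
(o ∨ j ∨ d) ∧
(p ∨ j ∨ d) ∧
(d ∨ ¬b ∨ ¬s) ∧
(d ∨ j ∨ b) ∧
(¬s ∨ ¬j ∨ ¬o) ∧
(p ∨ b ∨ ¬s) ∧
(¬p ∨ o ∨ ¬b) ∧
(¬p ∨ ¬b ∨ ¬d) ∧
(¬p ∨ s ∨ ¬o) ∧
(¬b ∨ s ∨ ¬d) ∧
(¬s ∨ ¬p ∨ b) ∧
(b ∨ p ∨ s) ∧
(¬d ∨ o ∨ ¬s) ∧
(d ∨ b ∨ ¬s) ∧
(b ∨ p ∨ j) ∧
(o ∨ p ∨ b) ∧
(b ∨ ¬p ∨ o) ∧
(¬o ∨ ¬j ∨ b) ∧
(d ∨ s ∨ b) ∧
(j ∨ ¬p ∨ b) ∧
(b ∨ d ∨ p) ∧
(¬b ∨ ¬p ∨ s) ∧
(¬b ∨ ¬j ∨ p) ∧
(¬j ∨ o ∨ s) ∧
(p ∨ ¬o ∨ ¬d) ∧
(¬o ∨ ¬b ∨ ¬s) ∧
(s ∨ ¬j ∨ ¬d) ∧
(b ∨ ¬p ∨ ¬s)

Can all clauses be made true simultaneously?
No

No, the formula is not satisfiable.

No assignment of truth values to the variables can make all 30 clauses true simultaneously.

The formula is UNSAT (unsatisfiable).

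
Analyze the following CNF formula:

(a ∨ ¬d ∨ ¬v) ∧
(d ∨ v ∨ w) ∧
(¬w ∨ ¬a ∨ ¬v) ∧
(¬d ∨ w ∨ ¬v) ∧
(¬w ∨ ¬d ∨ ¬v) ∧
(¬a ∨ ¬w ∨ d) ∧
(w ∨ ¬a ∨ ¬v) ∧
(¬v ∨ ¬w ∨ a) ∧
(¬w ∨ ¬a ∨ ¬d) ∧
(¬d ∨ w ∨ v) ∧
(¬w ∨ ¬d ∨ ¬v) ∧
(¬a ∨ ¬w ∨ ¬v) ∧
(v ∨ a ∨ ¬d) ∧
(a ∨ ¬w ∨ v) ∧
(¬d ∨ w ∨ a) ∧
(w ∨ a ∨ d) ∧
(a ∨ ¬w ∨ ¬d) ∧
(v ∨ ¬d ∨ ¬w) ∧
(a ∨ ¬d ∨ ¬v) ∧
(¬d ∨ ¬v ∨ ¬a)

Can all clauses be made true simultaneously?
No

No, the formula is not satisfiable.

No assignment of truth values to the variables can make all 20 clauses true simultaneously.

The formula is UNSAT (unsatisfiable).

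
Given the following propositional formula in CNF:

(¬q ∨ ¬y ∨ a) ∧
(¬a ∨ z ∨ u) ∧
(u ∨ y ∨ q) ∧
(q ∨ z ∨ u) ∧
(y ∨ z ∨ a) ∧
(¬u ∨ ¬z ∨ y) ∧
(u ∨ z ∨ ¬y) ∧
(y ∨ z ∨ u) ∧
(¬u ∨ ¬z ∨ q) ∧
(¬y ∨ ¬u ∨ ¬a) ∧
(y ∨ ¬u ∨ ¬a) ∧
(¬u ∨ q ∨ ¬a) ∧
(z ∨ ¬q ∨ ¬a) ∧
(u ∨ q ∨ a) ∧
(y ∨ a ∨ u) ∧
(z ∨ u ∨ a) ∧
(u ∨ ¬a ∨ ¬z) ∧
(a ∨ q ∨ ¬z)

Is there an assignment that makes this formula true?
Yes

Yes, the formula is satisfiable.

One satisfying assignment is: z=False, u=True, q=False, y=True, a=False

Verification: With this assignment, all 18 clauses evaluate to true.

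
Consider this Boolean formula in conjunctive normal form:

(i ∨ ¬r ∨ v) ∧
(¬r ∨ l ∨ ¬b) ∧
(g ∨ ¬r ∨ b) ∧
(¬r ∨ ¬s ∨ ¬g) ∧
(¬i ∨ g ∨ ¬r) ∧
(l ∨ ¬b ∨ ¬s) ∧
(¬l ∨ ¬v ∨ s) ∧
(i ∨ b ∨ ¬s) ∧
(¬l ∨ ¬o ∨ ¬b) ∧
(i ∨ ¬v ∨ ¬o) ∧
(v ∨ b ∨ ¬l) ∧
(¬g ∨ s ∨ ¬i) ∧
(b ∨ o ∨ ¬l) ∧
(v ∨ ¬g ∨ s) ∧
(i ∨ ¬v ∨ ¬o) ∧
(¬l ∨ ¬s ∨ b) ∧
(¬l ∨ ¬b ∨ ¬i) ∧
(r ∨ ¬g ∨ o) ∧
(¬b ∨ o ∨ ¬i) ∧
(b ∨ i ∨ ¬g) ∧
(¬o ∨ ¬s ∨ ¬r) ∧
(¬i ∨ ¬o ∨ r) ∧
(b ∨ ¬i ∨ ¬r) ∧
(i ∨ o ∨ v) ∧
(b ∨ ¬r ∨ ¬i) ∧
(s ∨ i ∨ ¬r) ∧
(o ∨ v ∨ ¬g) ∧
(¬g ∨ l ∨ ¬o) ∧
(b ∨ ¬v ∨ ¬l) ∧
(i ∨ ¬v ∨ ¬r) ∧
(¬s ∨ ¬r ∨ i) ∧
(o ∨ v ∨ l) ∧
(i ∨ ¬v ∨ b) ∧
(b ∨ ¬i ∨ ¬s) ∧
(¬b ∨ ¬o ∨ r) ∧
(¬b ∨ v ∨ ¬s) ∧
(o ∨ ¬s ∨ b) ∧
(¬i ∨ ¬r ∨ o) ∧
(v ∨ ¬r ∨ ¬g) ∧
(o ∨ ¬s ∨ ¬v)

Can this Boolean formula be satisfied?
Yes

Yes, the formula is satisfiable.

One satisfying assignment is: i=True, s=False, g=False, v=True, r=False, b=False, o=False, l=False

Verification: With this assignment, all 40 clauses evaluate to true.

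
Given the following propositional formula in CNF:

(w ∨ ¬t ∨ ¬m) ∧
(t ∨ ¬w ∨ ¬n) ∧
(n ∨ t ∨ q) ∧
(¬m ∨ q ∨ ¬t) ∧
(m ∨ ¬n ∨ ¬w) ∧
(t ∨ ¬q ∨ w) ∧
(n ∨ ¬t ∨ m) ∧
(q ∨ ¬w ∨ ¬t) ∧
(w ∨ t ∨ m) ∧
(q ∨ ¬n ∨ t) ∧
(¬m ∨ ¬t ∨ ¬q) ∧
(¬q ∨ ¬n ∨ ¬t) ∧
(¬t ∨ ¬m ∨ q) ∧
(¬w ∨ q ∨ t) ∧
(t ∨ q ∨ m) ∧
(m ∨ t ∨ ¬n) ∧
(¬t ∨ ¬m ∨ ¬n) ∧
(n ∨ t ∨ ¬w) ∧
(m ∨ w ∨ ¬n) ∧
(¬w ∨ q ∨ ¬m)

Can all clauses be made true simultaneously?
No

No, the formula is not satisfiable.

No assignment of truth values to the variables can make all 20 clauses true simultaneously.

The formula is UNSAT (unsatisfiable).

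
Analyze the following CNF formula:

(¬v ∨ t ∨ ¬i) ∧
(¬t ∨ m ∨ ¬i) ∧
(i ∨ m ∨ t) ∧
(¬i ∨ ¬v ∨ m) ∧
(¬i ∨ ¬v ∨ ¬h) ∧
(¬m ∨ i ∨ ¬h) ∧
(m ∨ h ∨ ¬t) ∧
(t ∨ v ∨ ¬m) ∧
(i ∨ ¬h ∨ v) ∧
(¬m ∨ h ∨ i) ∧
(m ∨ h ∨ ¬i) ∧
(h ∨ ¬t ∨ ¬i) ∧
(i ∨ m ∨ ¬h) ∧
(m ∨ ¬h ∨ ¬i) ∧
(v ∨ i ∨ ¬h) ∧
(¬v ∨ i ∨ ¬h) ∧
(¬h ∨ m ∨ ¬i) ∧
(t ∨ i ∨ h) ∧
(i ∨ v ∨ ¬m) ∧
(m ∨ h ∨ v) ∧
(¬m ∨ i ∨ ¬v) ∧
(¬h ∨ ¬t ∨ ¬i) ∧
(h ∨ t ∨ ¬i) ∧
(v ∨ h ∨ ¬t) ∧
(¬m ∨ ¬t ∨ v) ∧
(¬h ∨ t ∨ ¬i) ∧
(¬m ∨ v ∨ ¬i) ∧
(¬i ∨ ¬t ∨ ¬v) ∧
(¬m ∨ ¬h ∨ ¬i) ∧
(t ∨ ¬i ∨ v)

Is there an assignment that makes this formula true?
No

No, the formula is not satisfiable.

No assignment of truth values to the variables can make all 30 clauses true simultaneously.

The formula is UNSAT (unsatisfiable).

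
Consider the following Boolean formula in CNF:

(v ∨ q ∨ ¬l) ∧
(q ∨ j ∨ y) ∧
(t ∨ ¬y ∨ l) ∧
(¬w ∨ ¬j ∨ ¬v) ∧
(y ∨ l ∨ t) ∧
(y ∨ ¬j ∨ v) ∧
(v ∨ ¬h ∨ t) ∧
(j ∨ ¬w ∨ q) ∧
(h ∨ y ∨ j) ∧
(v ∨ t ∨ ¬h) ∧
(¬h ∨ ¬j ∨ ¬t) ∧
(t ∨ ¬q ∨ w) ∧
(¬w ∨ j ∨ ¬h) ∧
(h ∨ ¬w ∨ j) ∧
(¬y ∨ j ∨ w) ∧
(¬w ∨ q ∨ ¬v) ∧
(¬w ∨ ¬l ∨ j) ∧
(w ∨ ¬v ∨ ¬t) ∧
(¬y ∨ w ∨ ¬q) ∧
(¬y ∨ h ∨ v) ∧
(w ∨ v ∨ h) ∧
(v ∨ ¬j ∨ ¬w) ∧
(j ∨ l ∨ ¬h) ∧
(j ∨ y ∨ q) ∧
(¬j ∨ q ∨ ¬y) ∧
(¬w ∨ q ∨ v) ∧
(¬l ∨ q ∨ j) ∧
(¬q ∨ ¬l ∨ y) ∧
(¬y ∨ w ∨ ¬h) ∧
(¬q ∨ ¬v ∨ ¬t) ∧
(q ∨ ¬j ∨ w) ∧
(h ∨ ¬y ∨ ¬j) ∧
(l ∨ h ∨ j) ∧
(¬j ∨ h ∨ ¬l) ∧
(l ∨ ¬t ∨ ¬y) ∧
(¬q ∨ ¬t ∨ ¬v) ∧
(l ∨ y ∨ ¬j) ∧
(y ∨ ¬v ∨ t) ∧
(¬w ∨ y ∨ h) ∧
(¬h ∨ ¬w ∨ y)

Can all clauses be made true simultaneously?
No

No, the formula is not satisfiable.

No assignment of truth values to the variables can make all 40 clauses true simultaneously.

The formula is UNSAT (unsatisfiable).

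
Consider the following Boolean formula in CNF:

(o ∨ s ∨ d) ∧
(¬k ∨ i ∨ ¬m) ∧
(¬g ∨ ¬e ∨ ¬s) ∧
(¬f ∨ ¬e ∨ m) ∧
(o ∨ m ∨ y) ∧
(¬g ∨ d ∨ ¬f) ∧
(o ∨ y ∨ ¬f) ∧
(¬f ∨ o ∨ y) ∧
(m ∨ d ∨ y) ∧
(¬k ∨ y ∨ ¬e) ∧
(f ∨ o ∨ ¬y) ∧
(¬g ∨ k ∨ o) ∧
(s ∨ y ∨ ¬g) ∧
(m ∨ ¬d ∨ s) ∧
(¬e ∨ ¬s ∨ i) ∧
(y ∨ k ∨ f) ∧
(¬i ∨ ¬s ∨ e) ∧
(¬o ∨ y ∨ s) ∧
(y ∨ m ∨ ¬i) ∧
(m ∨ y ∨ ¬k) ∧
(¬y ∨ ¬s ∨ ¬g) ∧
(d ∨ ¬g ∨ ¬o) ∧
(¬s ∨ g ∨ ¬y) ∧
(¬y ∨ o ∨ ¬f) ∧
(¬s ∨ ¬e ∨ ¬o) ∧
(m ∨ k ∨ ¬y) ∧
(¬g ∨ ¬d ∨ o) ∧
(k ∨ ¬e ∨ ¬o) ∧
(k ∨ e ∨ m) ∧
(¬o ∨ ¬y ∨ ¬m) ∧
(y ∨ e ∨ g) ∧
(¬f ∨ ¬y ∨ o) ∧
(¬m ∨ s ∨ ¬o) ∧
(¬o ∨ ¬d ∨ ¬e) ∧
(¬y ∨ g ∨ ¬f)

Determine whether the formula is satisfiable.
Yes

Yes, the formula is satisfiable.

One satisfying assignment is: m=False, k=True, o=True, e=False, i=False, y=True, d=False, g=False, f=False, s=False

Verification: With this assignment, all 35 clauses evaluate to true.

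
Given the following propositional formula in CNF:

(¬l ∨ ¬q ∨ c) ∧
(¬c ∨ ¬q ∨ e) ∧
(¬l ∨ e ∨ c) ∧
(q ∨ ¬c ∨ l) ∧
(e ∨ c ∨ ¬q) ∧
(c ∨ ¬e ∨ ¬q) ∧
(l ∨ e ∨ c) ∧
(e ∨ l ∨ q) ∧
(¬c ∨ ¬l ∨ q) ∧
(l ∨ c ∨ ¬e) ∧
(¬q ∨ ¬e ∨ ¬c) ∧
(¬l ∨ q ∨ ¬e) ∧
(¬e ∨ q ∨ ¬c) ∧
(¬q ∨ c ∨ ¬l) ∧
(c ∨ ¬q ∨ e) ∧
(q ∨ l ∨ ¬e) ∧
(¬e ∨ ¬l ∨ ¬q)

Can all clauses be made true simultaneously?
No

No, the formula is not satisfiable.

No assignment of truth values to the variables can make all 17 clauses true simultaneously.

The formula is UNSAT (unsatisfiable).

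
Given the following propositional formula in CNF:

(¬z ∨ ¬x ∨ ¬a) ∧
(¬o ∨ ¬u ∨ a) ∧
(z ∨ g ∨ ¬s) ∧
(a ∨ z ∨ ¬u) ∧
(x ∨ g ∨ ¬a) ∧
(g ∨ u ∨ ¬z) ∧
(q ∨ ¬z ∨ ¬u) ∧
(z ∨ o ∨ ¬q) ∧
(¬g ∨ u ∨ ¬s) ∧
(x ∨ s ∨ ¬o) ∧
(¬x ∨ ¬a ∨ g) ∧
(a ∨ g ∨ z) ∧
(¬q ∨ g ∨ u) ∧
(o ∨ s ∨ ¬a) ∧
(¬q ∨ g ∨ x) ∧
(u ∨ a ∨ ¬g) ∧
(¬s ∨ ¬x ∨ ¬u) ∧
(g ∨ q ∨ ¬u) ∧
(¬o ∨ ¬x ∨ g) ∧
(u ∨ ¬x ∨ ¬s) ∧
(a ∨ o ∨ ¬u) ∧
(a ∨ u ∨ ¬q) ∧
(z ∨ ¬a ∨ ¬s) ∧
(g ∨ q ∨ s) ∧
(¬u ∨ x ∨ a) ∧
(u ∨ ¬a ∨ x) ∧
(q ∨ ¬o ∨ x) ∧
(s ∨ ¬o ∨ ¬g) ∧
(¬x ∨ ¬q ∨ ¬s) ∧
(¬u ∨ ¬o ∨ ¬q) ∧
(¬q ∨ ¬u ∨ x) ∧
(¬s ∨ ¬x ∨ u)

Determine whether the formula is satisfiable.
No

No, the formula is not satisfiable.

No assignment of truth values to the variables can make all 32 clauses true simultaneously.

The formula is UNSAT (unsatisfiable).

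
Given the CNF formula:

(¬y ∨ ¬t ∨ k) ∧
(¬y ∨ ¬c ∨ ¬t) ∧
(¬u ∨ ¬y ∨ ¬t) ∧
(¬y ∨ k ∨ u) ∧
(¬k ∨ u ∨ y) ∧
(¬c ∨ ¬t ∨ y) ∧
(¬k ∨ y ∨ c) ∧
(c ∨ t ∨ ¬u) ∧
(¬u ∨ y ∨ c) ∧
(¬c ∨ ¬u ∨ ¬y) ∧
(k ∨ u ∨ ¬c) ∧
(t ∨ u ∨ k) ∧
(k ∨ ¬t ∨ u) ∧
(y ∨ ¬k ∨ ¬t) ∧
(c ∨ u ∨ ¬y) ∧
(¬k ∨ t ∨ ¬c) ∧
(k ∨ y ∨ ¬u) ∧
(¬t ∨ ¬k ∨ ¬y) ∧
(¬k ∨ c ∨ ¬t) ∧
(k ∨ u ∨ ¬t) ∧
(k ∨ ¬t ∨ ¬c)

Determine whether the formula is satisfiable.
No

No, the formula is not satisfiable.

No assignment of truth values to the variables can make all 21 clauses true simultaneously.

The formula is UNSAT (unsatisfiable).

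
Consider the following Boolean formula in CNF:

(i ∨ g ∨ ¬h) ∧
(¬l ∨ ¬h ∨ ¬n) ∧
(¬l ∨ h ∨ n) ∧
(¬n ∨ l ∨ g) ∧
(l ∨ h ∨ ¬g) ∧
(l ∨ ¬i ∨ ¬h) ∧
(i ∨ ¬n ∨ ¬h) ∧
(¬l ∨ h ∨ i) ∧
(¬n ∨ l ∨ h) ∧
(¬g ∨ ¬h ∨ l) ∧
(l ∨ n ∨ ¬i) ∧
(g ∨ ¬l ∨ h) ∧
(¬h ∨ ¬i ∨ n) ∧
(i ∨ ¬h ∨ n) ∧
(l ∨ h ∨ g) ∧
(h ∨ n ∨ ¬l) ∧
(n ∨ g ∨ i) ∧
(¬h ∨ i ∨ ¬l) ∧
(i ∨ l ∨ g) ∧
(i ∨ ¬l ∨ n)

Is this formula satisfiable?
Yes

Yes, the formula is satisfiable.

One satisfying assignment is: i=True, l=True, n=True, g=True, h=False

Verification: With this assignment, all 20 clauses evaluate to true.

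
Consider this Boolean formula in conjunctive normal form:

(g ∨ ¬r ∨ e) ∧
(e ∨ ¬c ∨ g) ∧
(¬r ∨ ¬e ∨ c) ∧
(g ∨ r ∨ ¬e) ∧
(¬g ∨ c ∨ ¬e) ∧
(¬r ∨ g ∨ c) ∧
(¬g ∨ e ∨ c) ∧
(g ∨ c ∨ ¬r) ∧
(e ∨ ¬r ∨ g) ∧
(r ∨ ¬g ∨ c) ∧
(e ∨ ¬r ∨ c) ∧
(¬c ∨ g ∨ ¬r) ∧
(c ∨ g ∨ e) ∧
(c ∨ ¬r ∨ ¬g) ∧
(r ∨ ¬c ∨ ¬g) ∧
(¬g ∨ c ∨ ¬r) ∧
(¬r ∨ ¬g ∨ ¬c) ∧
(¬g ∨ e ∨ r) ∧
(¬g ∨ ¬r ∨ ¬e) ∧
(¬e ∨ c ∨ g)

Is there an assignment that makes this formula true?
No

No, the formula is not satisfiable.

No assignment of truth values to the variables can make all 20 clauses true simultaneously.

The formula is UNSAT (unsatisfiable).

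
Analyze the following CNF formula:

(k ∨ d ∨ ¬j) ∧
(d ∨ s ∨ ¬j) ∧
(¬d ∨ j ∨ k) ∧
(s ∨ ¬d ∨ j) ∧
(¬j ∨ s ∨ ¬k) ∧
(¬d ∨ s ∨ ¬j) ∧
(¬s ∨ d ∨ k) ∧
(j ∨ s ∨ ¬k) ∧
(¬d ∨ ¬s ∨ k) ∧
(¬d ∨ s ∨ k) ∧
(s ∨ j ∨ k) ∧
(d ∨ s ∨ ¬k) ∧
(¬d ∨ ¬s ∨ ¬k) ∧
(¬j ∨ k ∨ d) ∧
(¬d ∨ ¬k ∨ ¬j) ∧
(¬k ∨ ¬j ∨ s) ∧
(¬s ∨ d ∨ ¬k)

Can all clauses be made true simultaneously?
No

No, the formula is not satisfiable.

No assignment of truth values to the variables can make all 17 clauses true simultaneously.

The formula is UNSAT (unsatisfiable).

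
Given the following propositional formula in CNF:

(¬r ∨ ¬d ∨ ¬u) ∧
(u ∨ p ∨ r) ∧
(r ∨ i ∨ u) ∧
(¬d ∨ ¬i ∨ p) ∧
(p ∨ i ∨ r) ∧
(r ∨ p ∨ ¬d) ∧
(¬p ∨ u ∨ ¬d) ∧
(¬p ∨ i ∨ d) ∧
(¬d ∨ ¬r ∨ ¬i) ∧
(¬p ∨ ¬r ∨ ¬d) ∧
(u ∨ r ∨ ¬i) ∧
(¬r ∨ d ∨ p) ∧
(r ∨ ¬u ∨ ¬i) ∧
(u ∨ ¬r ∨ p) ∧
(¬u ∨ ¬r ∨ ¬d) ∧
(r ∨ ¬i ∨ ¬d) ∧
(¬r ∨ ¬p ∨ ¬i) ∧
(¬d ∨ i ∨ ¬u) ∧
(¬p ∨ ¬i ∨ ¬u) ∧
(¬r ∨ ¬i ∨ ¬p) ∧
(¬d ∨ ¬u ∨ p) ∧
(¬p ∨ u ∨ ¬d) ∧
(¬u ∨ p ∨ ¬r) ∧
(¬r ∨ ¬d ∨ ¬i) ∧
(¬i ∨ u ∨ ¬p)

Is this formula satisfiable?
No

No, the formula is not satisfiable.

No assignment of truth values to the variables can make all 25 clauses true simultaneously.

The formula is UNSAT (unsatisfiable).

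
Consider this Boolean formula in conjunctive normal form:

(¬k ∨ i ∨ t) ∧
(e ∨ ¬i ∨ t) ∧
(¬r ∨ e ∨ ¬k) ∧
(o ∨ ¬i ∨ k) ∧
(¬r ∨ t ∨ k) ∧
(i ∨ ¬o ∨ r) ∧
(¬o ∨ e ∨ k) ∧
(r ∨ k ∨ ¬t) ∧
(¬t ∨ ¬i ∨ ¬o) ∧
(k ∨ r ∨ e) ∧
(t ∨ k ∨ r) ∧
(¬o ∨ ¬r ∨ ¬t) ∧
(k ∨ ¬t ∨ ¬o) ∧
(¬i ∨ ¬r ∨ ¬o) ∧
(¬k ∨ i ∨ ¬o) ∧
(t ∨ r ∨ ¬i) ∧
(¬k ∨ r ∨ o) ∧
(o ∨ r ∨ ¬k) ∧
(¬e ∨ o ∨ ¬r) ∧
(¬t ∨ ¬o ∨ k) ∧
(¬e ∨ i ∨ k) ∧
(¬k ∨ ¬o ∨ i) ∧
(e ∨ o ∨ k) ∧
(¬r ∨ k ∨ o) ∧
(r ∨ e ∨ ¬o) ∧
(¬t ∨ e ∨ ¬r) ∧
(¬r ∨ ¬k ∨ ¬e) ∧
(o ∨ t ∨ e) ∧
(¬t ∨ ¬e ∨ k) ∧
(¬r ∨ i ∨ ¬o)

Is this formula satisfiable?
No

No, the formula is not satisfiable.

No assignment of truth values to the variables can make all 30 clauses true simultaneously.

The formula is UNSAT (unsatisfiable).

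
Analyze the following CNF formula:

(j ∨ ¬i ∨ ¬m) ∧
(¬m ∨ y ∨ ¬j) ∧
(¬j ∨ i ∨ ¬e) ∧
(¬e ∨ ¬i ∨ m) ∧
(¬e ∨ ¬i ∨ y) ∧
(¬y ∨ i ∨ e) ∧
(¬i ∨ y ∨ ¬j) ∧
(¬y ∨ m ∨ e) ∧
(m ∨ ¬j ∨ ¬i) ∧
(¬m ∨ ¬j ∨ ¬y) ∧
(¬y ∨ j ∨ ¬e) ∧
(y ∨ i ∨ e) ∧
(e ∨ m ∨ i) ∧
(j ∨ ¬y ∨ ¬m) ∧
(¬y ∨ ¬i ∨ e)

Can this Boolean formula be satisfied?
Yes

Yes, the formula is satisfiable.

One satisfying assignment is: i=True, e=False, y=False, j=False, m=False

Verification: With this assignment, all 15 clauses evaluate to true.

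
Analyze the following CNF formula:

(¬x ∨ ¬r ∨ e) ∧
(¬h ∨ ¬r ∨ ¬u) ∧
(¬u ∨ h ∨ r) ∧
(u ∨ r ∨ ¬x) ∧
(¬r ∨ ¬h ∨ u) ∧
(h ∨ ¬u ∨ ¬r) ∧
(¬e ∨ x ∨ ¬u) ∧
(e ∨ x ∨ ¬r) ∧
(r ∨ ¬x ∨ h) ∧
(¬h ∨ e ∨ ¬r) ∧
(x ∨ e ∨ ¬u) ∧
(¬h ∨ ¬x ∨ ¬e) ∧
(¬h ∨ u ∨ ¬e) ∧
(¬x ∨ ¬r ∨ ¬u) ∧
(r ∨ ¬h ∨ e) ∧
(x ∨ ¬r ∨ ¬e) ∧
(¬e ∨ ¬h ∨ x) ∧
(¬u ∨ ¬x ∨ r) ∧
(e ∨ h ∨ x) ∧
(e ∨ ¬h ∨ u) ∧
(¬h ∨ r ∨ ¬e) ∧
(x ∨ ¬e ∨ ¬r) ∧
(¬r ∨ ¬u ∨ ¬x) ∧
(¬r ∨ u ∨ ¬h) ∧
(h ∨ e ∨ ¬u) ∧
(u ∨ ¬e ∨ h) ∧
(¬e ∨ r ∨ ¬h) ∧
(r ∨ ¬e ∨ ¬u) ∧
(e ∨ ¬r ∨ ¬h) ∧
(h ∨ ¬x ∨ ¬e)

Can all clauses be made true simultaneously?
No

No, the formula is not satisfiable.

No assignment of truth values to the variables can make all 30 clauses true simultaneously.

The formula is UNSAT (unsatisfiable).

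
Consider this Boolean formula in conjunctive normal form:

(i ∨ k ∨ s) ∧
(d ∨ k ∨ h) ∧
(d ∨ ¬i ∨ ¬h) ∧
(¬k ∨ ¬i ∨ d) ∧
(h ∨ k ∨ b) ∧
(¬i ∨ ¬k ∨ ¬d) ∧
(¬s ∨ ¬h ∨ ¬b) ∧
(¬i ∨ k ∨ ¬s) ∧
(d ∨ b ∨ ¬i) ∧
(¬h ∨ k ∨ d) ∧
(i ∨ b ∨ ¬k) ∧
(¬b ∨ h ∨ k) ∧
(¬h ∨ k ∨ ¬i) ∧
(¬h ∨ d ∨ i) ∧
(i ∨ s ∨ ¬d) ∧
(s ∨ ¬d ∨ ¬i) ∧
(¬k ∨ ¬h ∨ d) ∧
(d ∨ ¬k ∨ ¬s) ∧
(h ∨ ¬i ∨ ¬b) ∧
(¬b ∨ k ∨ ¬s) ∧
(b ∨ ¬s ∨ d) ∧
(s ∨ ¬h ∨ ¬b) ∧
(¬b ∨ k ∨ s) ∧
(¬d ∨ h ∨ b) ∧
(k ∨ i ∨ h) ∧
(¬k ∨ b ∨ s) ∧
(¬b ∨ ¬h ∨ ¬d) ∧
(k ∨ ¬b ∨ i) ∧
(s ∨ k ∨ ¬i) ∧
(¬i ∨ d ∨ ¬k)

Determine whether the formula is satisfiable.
Yes

Yes, the formula is satisfiable.

One satisfying assignment is: s=False, h=False, d=False, b=True, k=True, i=False

Verification: With this assignment, all 30 clauses evaluate to true.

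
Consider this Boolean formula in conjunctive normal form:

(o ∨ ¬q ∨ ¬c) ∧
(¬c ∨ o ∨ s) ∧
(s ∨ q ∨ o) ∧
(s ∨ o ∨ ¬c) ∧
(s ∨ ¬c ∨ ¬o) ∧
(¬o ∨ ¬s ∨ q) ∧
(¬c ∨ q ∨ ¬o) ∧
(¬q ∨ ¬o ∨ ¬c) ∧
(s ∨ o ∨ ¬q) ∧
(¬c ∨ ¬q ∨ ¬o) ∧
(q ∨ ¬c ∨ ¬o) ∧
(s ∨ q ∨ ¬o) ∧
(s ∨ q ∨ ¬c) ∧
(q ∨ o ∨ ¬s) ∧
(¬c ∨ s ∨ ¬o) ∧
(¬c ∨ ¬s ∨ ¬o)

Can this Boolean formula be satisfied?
Yes

Yes, the formula is satisfiable.

One satisfying assignment is: q=True, s=False, c=False, o=True

Verification: With this assignment, all 16 clauses evaluate to true.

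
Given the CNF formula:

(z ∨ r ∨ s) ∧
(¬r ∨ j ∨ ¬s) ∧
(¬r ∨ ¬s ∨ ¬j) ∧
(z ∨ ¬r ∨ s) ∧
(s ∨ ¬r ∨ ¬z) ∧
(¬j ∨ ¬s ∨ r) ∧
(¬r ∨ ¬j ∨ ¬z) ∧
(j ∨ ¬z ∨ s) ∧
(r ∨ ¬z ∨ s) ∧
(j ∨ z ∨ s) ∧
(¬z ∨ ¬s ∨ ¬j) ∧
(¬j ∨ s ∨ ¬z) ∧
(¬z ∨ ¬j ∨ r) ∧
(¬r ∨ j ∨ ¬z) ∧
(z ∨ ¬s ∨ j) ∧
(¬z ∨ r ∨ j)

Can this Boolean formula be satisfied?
No

No, the formula is not satisfiable.

No assignment of truth values to the variables can make all 16 clauses true simultaneously.

The formula is UNSAT (unsatisfiable).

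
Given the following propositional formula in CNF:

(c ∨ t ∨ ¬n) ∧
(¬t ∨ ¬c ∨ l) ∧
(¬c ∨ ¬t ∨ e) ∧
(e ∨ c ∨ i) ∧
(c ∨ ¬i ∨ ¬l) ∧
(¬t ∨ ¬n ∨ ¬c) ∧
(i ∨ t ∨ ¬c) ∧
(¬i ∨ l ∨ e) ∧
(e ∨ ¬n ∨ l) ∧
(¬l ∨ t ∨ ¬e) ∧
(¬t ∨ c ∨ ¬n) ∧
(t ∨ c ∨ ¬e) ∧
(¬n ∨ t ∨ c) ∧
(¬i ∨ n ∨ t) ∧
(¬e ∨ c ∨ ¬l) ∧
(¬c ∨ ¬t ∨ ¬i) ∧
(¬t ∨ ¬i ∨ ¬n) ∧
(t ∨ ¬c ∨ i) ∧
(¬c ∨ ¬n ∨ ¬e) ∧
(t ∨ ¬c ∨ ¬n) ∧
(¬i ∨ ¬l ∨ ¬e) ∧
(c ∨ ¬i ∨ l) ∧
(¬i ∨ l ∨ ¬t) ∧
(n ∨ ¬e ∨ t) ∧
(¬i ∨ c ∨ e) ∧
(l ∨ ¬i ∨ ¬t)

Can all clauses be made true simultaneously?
Yes

Yes, the formula is satisfiable.

One satisfying assignment is: e=True, i=False, t=True, c=False, n=False, l=False

Verification: With this assignment, all 26 clauses evaluate to true.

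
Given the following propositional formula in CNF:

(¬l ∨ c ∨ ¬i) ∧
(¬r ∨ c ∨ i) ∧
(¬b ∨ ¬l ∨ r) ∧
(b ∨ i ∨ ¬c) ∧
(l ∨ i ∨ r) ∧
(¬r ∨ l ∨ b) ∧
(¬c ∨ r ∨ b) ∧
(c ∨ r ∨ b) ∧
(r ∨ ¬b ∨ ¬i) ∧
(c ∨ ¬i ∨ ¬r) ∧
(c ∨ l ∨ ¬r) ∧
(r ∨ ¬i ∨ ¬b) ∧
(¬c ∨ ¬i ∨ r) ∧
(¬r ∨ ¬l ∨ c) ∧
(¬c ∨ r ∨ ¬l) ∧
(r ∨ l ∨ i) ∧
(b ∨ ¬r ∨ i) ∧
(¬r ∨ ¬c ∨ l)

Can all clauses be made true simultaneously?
Yes

Yes, the formula is satisfiable.

One satisfying assignment is: r=True, b=True, i=False, c=True, l=True

Verification: With this assignment, all 18 clauses evaluate to true.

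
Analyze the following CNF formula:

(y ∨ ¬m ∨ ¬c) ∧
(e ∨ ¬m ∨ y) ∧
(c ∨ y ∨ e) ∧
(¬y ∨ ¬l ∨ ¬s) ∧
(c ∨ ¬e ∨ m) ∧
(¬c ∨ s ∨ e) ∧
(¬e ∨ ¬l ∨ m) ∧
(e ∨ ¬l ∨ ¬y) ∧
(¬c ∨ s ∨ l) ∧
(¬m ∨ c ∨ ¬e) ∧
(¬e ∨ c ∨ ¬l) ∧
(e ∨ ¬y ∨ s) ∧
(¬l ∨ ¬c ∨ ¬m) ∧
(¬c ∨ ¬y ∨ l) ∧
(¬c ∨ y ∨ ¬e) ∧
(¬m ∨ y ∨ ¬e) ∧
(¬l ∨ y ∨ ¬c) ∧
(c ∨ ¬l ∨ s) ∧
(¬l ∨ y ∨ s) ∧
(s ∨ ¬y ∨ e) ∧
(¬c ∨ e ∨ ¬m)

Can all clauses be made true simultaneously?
Yes

Yes, the formula is satisfiable.

One satisfying assignment is: c=True, e=False, m=False, s=True, y=False, l=False

Verification: With this assignment, all 21 clauses evaluate to true.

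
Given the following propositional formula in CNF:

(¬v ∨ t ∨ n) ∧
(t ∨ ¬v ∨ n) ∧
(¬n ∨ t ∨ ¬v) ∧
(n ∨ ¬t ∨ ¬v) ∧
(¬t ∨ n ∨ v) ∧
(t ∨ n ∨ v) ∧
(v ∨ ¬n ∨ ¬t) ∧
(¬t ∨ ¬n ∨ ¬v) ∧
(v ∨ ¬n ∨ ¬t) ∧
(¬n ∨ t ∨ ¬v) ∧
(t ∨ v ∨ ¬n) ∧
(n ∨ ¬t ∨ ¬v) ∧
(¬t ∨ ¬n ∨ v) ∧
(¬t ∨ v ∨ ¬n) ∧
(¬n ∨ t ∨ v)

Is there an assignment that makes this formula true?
No

No, the formula is not satisfiable.

No assignment of truth values to the variables can make all 15 clauses true simultaneously.

The formula is UNSAT (unsatisfiable).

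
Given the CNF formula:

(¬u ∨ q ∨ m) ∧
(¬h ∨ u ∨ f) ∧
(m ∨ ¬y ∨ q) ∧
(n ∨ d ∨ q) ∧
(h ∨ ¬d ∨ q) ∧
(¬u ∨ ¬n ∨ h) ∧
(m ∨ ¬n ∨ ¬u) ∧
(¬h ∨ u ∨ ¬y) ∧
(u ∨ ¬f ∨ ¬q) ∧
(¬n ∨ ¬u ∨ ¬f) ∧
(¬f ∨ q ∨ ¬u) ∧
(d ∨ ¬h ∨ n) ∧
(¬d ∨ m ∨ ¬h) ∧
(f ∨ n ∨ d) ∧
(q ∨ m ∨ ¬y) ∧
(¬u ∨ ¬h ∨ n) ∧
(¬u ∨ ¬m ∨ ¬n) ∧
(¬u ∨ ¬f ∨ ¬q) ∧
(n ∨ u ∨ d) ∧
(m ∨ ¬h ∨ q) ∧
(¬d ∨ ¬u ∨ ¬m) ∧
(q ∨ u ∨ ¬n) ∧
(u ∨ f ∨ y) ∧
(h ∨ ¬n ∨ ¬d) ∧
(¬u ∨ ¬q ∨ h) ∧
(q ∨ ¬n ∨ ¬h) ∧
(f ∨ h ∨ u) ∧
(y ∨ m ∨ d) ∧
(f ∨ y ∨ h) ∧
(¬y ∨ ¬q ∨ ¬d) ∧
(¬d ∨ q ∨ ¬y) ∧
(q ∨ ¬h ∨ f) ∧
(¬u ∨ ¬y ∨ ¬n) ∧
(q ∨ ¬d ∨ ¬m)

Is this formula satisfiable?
No

No, the formula is not satisfiable.

No assignment of truth values to the variables can make all 34 clauses true simultaneously.

The formula is UNSAT (unsatisfiable).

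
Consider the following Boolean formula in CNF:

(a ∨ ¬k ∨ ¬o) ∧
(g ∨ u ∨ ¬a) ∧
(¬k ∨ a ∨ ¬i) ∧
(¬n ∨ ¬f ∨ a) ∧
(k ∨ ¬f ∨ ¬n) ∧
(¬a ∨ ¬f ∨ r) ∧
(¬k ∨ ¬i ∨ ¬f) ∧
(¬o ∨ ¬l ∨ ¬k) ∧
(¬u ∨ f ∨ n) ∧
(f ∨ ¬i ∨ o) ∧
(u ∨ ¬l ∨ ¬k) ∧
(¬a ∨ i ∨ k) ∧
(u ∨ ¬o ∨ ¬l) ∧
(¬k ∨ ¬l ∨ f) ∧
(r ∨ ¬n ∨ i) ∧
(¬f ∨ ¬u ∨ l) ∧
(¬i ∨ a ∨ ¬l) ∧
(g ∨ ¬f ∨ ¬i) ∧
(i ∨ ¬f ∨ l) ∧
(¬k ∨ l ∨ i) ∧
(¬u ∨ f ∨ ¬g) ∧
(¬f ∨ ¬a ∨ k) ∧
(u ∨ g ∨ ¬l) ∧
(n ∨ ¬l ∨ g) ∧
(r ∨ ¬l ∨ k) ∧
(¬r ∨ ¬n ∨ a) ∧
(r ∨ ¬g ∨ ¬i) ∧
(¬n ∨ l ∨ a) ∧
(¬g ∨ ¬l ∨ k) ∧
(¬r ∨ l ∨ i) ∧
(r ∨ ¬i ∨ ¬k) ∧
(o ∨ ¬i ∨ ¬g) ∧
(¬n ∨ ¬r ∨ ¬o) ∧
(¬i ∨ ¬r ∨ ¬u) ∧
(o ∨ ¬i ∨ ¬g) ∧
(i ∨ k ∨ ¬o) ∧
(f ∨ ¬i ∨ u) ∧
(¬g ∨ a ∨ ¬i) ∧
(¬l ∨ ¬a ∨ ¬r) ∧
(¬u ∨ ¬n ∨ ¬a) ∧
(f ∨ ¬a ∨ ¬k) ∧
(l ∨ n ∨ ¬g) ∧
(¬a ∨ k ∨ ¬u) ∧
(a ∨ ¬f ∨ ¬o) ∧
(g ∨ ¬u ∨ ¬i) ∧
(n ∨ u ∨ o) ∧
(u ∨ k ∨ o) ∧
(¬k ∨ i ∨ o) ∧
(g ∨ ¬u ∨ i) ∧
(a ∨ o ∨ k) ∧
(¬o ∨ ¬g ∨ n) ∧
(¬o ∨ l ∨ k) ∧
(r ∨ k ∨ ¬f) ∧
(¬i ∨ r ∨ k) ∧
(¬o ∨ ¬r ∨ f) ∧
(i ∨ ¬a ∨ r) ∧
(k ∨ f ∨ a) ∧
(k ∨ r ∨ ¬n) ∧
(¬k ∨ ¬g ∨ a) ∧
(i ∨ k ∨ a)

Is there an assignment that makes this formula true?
No

No, the formula is not satisfiable.

No assignment of truth values to the variables can make all 60 clauses true simultaneously.

The formula is UNSAT (unsatisfiable).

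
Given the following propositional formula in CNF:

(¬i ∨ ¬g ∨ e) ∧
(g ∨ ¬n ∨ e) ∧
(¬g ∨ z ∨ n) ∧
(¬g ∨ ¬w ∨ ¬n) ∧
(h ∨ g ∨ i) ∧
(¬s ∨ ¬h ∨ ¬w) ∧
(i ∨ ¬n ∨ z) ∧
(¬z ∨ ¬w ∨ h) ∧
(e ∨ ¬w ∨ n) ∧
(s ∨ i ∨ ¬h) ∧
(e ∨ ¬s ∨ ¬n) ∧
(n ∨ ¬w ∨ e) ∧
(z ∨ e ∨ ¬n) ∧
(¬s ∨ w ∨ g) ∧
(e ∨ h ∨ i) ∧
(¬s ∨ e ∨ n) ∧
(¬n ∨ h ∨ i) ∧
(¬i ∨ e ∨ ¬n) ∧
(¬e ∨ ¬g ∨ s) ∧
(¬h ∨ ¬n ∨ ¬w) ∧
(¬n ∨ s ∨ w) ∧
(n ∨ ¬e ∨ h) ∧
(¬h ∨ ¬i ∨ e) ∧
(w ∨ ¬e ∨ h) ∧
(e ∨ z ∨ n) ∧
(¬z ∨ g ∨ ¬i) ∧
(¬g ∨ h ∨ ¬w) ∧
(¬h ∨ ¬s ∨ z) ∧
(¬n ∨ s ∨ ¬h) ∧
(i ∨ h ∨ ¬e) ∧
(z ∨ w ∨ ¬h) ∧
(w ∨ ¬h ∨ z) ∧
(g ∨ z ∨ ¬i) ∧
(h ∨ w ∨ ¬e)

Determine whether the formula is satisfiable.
Yes

Yes, the formula is satisfiable.

One satisfying assignment is: g=True, s=True, n=True, h=True, e=True, w=False, z=True, i=False

Verification: With this assignment, all 34 clauses evaluate to true.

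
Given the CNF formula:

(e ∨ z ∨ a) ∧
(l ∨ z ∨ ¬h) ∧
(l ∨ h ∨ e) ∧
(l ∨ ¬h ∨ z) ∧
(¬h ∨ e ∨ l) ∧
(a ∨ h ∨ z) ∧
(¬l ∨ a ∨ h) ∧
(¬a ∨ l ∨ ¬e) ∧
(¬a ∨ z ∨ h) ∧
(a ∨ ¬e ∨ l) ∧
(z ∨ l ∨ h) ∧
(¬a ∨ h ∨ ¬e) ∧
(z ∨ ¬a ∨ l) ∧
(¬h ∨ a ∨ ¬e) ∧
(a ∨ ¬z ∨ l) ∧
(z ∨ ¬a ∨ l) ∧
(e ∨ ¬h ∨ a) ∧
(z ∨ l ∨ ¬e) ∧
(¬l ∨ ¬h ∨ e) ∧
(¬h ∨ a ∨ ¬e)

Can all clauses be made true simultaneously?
Yes

Yes, the formula is satisfiable.

One satisfying assignment is: z=False, e=True, l=True, a=True, h=True

Verification: With this assignment, all 20 clauses evaluate to true.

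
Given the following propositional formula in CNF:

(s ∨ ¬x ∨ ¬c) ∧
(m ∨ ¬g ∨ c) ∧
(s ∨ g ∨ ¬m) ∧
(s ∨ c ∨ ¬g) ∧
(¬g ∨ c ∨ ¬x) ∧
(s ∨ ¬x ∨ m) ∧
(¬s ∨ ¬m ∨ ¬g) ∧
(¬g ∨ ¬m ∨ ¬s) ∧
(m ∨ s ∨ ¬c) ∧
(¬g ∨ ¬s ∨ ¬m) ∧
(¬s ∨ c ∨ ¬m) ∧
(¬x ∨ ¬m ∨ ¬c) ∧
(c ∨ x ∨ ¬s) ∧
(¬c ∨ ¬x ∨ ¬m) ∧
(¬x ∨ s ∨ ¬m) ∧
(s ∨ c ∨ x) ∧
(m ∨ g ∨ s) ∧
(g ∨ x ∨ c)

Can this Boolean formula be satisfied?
Yes

Yes, the formula is satisfiable.

One satisfying assignment is: g=False, s=True, x=False, m=False, c=True

Verification: With this assignment, all 18 clauses evaluate to true.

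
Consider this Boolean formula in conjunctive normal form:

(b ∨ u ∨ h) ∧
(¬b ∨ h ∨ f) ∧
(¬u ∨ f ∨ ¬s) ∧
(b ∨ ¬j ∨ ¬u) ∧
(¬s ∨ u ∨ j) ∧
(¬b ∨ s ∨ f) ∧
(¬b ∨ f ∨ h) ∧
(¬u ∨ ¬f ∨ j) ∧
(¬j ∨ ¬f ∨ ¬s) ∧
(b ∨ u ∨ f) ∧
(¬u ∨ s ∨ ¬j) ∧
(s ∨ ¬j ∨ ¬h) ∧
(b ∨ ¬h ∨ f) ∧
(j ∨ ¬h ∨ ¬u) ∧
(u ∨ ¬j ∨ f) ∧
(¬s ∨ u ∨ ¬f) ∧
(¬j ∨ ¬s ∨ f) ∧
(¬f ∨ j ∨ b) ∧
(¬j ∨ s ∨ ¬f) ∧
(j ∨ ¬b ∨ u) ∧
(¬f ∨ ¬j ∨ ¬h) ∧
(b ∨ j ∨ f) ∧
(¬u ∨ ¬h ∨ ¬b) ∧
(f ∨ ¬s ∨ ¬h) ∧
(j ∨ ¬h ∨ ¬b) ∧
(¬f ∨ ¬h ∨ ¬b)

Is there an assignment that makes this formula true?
No

No, the formula is not satisfiable.

No assignment of truth values to the variables can make all 26 clauses true simultaneously.

The formula is UNSAT (unsatisfiable).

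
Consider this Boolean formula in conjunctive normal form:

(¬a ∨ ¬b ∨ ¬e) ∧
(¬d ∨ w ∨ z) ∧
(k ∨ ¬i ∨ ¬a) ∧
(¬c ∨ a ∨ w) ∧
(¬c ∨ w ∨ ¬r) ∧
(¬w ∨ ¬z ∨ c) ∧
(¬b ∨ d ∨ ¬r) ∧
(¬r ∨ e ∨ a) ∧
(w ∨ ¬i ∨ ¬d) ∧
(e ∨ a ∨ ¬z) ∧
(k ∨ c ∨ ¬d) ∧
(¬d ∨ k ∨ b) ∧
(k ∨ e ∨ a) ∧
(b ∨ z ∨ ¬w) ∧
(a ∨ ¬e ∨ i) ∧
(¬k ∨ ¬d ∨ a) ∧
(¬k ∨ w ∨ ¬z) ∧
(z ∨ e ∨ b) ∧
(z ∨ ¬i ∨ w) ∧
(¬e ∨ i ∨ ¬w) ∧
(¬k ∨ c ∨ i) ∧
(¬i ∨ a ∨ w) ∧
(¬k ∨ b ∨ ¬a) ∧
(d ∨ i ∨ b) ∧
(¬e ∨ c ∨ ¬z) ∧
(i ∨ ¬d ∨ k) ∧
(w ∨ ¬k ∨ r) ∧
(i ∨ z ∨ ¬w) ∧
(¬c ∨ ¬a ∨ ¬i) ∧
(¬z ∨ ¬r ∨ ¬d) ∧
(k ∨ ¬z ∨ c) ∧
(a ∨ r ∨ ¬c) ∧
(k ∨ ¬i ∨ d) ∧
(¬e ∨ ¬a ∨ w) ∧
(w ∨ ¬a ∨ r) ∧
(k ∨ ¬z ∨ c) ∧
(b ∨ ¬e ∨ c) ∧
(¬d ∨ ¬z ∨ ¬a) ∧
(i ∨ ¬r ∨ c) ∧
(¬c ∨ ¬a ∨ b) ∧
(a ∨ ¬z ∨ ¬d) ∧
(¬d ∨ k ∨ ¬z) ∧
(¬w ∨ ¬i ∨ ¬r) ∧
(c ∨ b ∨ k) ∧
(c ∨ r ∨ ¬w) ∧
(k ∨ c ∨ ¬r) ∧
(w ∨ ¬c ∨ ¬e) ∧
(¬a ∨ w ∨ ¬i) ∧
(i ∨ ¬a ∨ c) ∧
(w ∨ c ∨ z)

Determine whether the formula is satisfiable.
Yes

Yes, the formula is satisfiable.

One satisfying assignment is: k=False, c=True, z=True, a=True, d=False, b=True, i=False, r=False, e=False, w=True

Verification: With this assignment, all 50 clauses evaluate to true.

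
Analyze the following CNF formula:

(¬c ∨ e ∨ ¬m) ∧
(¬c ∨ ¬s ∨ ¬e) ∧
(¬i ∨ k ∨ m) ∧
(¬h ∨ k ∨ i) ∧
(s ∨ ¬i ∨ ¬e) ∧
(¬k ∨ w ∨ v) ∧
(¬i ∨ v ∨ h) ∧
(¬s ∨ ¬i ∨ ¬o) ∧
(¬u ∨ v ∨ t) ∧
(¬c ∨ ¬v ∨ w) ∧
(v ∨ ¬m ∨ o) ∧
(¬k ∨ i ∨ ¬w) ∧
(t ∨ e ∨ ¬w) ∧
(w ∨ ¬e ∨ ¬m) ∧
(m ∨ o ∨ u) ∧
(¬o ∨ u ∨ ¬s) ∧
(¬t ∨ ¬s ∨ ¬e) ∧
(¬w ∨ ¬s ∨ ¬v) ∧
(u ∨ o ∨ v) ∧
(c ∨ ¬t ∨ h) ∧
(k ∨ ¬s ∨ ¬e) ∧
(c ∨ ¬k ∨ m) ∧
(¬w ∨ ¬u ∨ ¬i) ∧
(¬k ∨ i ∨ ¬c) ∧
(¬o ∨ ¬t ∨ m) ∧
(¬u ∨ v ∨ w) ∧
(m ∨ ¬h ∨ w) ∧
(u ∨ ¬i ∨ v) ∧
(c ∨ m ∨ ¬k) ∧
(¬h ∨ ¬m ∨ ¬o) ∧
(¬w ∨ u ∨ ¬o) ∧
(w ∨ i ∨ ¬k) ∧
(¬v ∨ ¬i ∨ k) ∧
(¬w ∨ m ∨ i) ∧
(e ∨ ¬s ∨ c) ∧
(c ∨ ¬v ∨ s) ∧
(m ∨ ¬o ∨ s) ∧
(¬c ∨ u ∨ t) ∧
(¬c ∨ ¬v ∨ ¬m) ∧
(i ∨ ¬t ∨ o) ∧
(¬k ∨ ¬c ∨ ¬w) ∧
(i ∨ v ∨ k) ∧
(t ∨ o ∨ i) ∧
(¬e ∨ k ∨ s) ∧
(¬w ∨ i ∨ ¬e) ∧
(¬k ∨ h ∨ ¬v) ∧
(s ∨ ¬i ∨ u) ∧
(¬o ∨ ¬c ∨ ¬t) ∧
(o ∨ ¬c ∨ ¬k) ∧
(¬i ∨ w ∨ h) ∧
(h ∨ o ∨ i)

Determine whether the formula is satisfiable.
No

No, the formula is not satisfiable.

No assignment of truth values to the variables can make all 51 clauses true simultaneously.

The formula is UNSAT (unsatisfiable).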